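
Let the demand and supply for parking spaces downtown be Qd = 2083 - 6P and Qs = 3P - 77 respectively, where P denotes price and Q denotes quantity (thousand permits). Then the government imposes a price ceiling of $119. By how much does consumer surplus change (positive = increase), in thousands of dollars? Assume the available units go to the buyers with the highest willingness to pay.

In a free market, 2083 - 6P = 3P - 77 gives the equilibrium P* = 240, Q* = 643.
Since 119 < 240, the ceiling is binding.
At P = 119: Qd = 2083 - 6·119 = 1369 and Qs = 3·119 - 77 = 280.
Consumer surplus without the control is ½ · (2083/6 - 240) · 643 = 413449/12.
With the ceiling, 280 units are sold at 119 (assume they go to the highest-value buyers). The demand price at Q = 280 is 300.5, so CS = ½ · [(2083/6 - 119) + (300.5 - 119)] · 280 = 172060/3.
Change in consumer surplus = 172060/3 - 413449/12 = 22899.25.

22899.25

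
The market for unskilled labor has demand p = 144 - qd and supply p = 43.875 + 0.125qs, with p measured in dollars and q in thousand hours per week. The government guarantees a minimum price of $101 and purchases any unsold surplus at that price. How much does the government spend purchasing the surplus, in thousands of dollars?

Rearranging demand gives qd = 144 - p; rearranging supply gives qs = 8p - 351. In a free market, 144 - p = 8p - 351 gives the equilibrium p* = 55, q* = 89.
The floor of 101 is above the equilibrium price 55, so it binds.
At p = 101: qd = 144 - 101 = 43 and qs = 8·101 - 351 = 457.
Surplus = qs - qd = 414.
Government expenditure = surplus × support price = 414 × 101 = 41814.

41814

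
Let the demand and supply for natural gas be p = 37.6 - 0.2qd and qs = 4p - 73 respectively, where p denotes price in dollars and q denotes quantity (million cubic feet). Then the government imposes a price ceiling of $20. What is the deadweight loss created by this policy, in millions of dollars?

Rearranging demand gives qd = 188 - 5p. Without the control the market clears where 188 - 5p = 4p - 73, i.e. p* = 29 and q* = 43.
Since 20 < 29, the ceiling is binding.
At p = 20: qd = 188 - 5·20 = 88 and qs = 4·20 - 73 = 7.
Quantity traded falls to 7. At q = 7 the demand price is (188 - 7)/5 = 36.2 and the supply price is (73 + 7)/4 = 20.
Deadweight loss = ½ · (36.2 - 20) · (43 - 7) = ½ · 16.2 · 36 = 291.6.

291.6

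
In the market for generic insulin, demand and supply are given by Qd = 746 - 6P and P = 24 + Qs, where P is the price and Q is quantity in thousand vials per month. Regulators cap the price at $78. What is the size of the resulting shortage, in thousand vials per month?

224

Rearranging supply gives Qs = P - 24. Setting quantity demanded equal to quantity supplied, 746 - 6P = P - 24, gives P* = 110 and Q* = 86.
The ceiling of 78 is below the equilibrium price 110, so it binds.
At P = 78: Qd = 746 - 6·78 = 278 and Qs = 78 - 24 = 54.
Shortage = Qd - Qs = 278 - 54 = 224.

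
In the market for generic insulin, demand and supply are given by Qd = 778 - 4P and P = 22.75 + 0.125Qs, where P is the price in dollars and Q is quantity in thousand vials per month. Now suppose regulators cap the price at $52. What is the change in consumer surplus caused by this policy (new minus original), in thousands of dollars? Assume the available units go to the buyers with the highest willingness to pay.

Rearranging supply gives Qs = 8P - 182. Setting quantity demanded equal to quantity supplied, 778 - 4P = 8P - 182, gives P* = 80 and Q* = 458.
Because the ceiling (52) lies below the market-clearing price, it is binding.
At P = 52: Qd = 778 - 4·52 = 570 and Qs = 8·52 - 182 = 234.
Consumer surplus without the control is ½ · (194.5 - 80) · 458 = 26220.5.
With the ceiling, 234 units are sold at 52 (assume they go to the highest-value buyers). The demand price at Q = 234 is 136, so CS = ½ · [(194.5 - 52) + (136 - 52)] · 234 = 26500.5.
Change in consumer surplus = 26500.5 - 26220.5 = 280.

280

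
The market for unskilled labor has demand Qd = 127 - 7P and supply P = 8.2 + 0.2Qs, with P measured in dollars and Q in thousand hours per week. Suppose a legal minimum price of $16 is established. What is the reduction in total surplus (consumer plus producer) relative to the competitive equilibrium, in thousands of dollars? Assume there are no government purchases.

Rearranging supply gives Qs = 5P - 41. In a free market, 127 - 7P = 5P - 41 gives the equilibrium P* = 14, Q* = 29.
The floor of 16 is above the equilibrium price 14, so it binds.
At P = 16: Qd = 127 - 7·16 = 15 and Qs = 5·16 - 41 = 39.
Quantity traded falls to 15. At Q = 15 the demand price is (127 - 15)/7 = 16 and the supply price is (41 + 15)/5 = 11.2.
Deadweight loss = ½ · (16 - 11.2) · (29 - 15) = ½ · 4.8 · 14 = 33.6.

33.6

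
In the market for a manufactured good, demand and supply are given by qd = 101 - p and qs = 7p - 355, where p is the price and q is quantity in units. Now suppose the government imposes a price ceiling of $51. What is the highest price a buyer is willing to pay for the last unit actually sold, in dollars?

In a free market, 101 - p = 7p - 355 gives the equilibrium p* = 57, q* = 44.
The ceiling of 51 is below the equilibrium price 57, so it binds.
At p = 51: qd = 101 - 51 = 50 and qs = 7·51 - 355 = 2.
Only 2 units reach the market. On the demand curve, the marginal buyer's willingness to pay at q = 2 is (101 - 2) = 99.

99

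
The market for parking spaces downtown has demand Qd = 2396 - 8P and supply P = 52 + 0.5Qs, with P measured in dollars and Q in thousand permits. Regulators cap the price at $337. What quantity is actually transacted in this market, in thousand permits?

396

Rearranging supply gives Qs = 2P - 104. Without the control the market clears where 2396 - 8P = 2P - 104, i.e. P* = 250 and Q* = 396.
The ceiling of 337 is above the equilibrium price 250, so it is not binding; the market clears at P* = 250, Q* = 396.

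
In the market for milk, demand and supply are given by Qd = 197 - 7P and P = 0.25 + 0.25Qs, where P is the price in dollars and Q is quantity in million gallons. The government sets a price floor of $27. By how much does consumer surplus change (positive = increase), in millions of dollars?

-355.5

Rearranging supply gives Qs = 4P - 1. Without the control the market clears where 197 - 7P = 4P - 1, i.e. P* = 18 and Q* = 71.
Since 27 > 18, the floor is binding.
At P = 27: Qd = 197 - 7·27 = 8 and Qs = 4·27 - 1 = 107.
Consumer surplus without the control is ½ · (197/7 - 18) · 71 = 5041/14.
With the floor, consumers buy 8 units at 27, so CS = ½ · (197/7 - 27) · 8 = 32/7.
Change in consumer surplus = 32/7 - 5041/14 = -355.5.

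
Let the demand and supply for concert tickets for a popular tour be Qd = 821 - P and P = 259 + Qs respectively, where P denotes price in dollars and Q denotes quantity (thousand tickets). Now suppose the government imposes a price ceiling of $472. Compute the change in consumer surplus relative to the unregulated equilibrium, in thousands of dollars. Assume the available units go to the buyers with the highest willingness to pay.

12172

Rearranging supply gives Qs = P - 259. Setting quantity demanded equal to quantity supplied, 821 - P = P - 259, gives P* = 540 and Q* = 281.
Because the ceiling (472) lies below the market-clearing price, it is binding.
At P = 472: Qd = 821 - 472 = 349 and Qs = 472 - 259 = 213.
Consumer surplus without the control is ½ · (821 - 540) · 281 = 39480.5.
With the ceiling, 213 units are sold at 472 (assume they go to the highest-value buyers). The demand price at Q = 213 is 608, so CS = ½ · [(821 - 472) + (608 - 472)] · 213 = 51652.5.
Change in consumer surplus = 51652.5 - 39480.5 = 12172.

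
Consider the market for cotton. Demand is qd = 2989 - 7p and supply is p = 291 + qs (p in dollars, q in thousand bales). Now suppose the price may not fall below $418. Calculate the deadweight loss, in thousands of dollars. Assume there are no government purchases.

1792

Rearranging supply gives qs = p - 291. In a free market, 2989 - 7p = p - 291 gives the equilibrium p* = 410, q* = 119.
The floor of 418 is above the equilibrium price 410, so it binds.
At p = 418: qd = 2989 - 7·418 = 63 and qs = 418 - 291 = 127.
Quantity traded falls to 63. At q = 63 the demand price is (2989 - 63)/7 = 418 and the supply price is 291 + 63 = 354.
Deadweight loss = ½ · (418 - 354) · (119 - 63) = ½ · 64 · 56 = 1792.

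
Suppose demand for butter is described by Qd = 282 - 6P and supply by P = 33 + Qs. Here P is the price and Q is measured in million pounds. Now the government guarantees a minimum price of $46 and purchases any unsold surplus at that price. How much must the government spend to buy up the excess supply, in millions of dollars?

Rearranging supply gives Qs = P - 33. In a free market, 282 - 6P = P - 33 gives the equilibrium P* = 45, Q* = 12.
The floor of 46 is above the equilibrium price 45, so it binds.
At P = 46: Qd = 282 - 6·46 = 6 and Qs = 46 - 33 = 13.
Surplus = Qs - Qd = 7.
Government expenditure = surplus × support price = 7 × 46 = 322.

322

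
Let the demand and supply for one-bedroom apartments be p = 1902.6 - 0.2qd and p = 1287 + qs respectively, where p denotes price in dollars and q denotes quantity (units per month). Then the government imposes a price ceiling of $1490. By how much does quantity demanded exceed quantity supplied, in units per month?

1860

Rearranging demand gives qd = 9513 - 5p; rearranging supply gives qs = p - 1287. Equilibrium: 9513 - 5p = p - 1287, so 10800 = 6p and p* = 1800, q* = 513.
Since 1490 < 1800, the ceiling is binding.
At p = 1490: qd = 9513 - 5·1490 = 2063 and qs = 1490 - 1287 = 203.
Shortage = qd - qs = 2063 - 203 = 1860.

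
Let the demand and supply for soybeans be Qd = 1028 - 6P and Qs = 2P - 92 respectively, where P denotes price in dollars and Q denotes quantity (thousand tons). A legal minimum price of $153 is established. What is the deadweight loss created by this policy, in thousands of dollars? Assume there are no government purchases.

Setting quantity demanded equal to quantity supplied, 1028 - 6P = 2P - 92, gives P* = 140 and Q* = 188.
The floor of 153 is above the equilibrium price 140, so it binds.
At P = 153: Qd = 1028 - 6·153 = 110 and Qs = 2·153 - 92 = 214.
Quantity traded falls to 110. At Q = 110 the demand price is (1028 - 110)/6 = 153 and the supply price is (92 + 110)/2 = 101.
Deadweight loss = ½ · (153 - 101) · (188 - 110) = ½ · 52 · 78 = 2028.

2028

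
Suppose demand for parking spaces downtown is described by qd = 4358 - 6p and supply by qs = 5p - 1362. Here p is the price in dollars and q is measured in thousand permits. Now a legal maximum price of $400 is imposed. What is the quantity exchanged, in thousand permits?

638

Setting quantity demanded equal to quantity supplied, 4358 - 6p = 5p - 1362, gives p* = 520 and q* = 1238.
Since 400 < 520, the ceiling is binding.
At p = 400: qd = 4358 - 6·400 = 1958 and qs = 5·400 - 1362 = 638.
The quantity actually transacted is the short side, supply: 638.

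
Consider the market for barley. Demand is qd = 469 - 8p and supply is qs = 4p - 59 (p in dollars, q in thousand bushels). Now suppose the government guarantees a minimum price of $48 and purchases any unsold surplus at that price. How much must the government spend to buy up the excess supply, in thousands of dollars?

2304

In a free market, 469 - 8p = 4p - 59 gives the equilibrium p* = 44, q* = 117.
Since 48 > 44, the floor is binding.
At p = 48: qd = 469 - 8·48 = 85 and qs = 4·48 - 59 = 133.
Surplus = qs - qd = 48.
Government expenditure = surplus × support price = 48 × 48 = 2304.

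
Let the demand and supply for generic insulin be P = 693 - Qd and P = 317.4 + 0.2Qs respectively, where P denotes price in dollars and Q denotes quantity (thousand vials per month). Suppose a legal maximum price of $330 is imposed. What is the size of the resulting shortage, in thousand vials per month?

Rearranging demand gives Qd = 693 - P; rearranging supply gives Qs = 5P - 1587. Equilibrium: 693 - P = 5P - 1587, so 2280 = 6P and P* = 380, Q* = 313.
Because the ceiling (330) lies below the market-clearing price, it is binding.
At P = 330: Qd = 693 - 330 = 363 and Qs = 5·330 - 1587 = 63.
Shortage = Qd - Qs = 363 - 63 = 300.

300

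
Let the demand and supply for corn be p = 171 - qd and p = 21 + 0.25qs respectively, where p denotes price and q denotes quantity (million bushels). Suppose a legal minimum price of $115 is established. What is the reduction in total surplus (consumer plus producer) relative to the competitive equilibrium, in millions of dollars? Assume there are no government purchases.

Rearranging demand gives qd = 171 - p; rearranging supply gives qs = 4p - 84. Equilibrium: 171 - p = 4p - 84, so 255 = 5p and p* = 51, q* = 120.
The floor of 115 is above the equilibrium price 51, so it binds.
At p = 115: qd = 171 - 115 = 56 and qs = 4·115 - 84 = 376.
Quantity traded falls to 56. At q = 56 the demand price is 171 - 56 = 115 and the supply price is (84 + 56)/4 = 35.
Deadweight loss = ½ · (115 - 35) · (120 - 56) = ½ · 80 · 64 = 2560.

2560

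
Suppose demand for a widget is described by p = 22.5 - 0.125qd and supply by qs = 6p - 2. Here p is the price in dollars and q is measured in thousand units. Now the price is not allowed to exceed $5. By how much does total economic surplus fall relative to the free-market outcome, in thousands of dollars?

Rearranging demand gives qd = 180 - 8p. Without the control the market clears where 180 - 8p = 6p - 2, i.e. p* = 13 and q* = 76.
The ceiling of 5 is below the equilibrium price 13, so it binds.
At p = 5: qd = 180 - 8·5 = 140 and qs = 6·5 - 2 = 28.
Quantity traded falls to 28. At q = 28 the demand price is (180 - 28)/8 = 19 and the supply price is (2 + 28)/6 = 5.
Deadweight loss = ½ · (19 - 5) · (76 - 28) = ½ · 14 · 48 = 336.

336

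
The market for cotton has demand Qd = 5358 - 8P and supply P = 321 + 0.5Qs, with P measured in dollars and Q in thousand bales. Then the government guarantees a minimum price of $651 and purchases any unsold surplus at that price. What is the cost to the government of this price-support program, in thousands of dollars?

Rearranging supply gives Qs = 2P - 642. Setting quantity demanded equal to quantity supplied, 5358 - 8P = 2P - 642, gives P* = 600 and Q* = 558.
The floor of 651 is above the equilibrium price 600, so it binds.
At P = 651: Qd = 5358 - 8·651 = 150 and Qs = 2·651 - 642 = 660.
Surplus = Qs - Qd = 510.
Government expenditure = surplus × support price = 510 × 651 = 332010.

332010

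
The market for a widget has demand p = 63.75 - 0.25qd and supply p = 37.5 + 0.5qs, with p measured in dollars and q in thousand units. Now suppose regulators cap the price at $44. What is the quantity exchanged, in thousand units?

13

Rearranging demand gives qd = 255 - 4p; rearranging supply gives qs = 2p - 75. Without the control the market clears where 255 - 4p = 2p - 75, i.e. p* = 55 and q* = 35.
Because the ceiling (44) lies below the market-clearing price, it is binding.
At p = 44: qd = 255 - 4·44 = 79 and qs = 2·44 - 75 = 13.
The quantity actually transacted is the short side, supply: 13.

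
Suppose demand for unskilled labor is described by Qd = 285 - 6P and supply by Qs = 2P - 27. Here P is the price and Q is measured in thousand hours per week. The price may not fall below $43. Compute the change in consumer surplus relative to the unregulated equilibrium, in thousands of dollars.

-156

Equilibrium: 285 - 6P = 2P - 27, so 312 = 8P and P* = 39, Q* = 51.
Since 43 > 39, the floor is binding.
At P = 43: Qd = 285 - 6·43 = 27 and Qs = 2·43 - 27 = 59.
Consumer surplus without the control is ½ · (47.5 - 39) · 51 = 216.75.
With the floor, consumers buy 27 units at 43, so CS = ½ · (47.5 - 43) · 27 = 60.75.
Change in consumer surplus = 60.75 - 216.75 = -156.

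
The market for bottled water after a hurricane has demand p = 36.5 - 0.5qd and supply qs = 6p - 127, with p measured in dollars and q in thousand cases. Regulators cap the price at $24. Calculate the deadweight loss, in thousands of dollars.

Rearranging demand gives qd = 73 - 2p. Without the control the market clears where 73 - 2p = 6p - 127, i.e. p* = 25 and q* = 23.
The ceiling of 24 is below the equilibrium price 25, so it binds.
At p = 24: qd = 73 - 2·24 = 25 and qs = 6·24 - 127 = 17.
Quantity traded falls to 17. At q = 17 the demand price is (73 - 17)/2 = 28 and the supply price is (127 + 17)/6 = 24.
Deadweight loss = ½ · (28 - 24) · (23 - 17) = ½ · 4 · 6 = 12.

12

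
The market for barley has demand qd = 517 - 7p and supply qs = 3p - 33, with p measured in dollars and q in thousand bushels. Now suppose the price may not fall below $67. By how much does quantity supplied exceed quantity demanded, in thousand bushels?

In a free market, 517 - 7p = 3p - 33 gives the equilibrium p* = 55, q* = 132.
Because the floor (67) lies above the market-clearing price, it is binding.
At p = 67: qd = 517 - 7·67 = 48 and qs = 3·67 - 33 = 168.
Surplus = qs - qd = 168 - 48 = 120.

120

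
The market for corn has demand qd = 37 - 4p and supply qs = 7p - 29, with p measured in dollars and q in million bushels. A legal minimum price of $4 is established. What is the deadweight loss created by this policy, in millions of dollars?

In a free market, 37 - 4p = 7p - 29 gives the equilibrium p* = 6, q* = 13.
Since 4 is below p* = 6, the floor does not bind and the free-market outcome prevails.
Since the control does not bind, no trades are prevented and deadweight loss is zero.

0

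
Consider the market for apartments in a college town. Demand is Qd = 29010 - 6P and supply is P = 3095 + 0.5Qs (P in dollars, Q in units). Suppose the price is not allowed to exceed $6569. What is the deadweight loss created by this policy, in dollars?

Rearranging supply gives Qs = 2P - 6190. Setting quantity demanded equal to quantity supplied, 29010 - 6P = 2P - 6190, gives P* = 4400 and Q* = 2610.
Since 6569 is above P* = 4400, the ceiling does not bind and the free-market outcome prevails.
Since the control does not bind, no trades are prevented and deadweight loss is zero.

0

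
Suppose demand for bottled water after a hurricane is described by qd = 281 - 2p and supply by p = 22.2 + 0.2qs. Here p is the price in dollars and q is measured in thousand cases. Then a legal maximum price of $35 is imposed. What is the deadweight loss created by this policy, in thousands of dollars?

Rearranging supply gives qs = 5p - 111. In a free market, 281 - 2p = 5p - 111 gives the equilibrium p* = 56, q* = 169.
The ceiling of 35 is below the equilibrium price 56, so it binds.
At p = 35: qd = 281 - 2·35 = 211 and qs = 5·35 - 111 = 64.
Quantity traded falls to 64. At q = 64 the demand price is (281 - 64)/2 = 108.5 and the supply price is (111 + 64)/5 = 35.
Deadweight loss = ½ · (108.5 - 35) · (169 - 64) = ½ · 73.5 · 105 = 3858.75.

3858.75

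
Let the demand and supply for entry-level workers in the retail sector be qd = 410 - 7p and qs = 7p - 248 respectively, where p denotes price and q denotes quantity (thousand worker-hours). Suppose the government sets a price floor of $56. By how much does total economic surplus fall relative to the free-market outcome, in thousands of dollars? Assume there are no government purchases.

567

Setting quantity demanded equal to quantity supplied, 410 - 7p = 7p - 248, gives p* = 47 and q* = 81.
Because the floor (56) lies above the market-clearing price, it is binding.
At p = 56: qd = 410 - 7·56 = 18 and qs = 7·56 - 248 = 144.
Quantity traded falls to 18. At q = 18 the demand price is (410 - 18)/7 = 56 and the supply price is (248 + 18)/7 = 38.
Deadweight loss = ½ · (56 - 38) · (81 - 18) = ½ · 18 · 63 = 567.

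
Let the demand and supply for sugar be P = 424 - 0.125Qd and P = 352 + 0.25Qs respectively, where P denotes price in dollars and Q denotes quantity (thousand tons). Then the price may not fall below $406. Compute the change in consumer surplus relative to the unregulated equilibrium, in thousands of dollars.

-1008

Rearranging demand gives Qd = 3392 - 8P; rearranging supply gives Qs = 4P - 1408. Setting quantity demanded equal to quantity supplied, 3392 - 8P = 4P - 1408, gives P* = 400 and Q* = 192.
Since 406 > 400, the floor is binding.
At P = 406: Qd = 3392 - 8·406 = 144 and Qs = 4·406 - 1408 = 216.
Consumer surplus without the control is ½ · (424 - 400) · 192 = 2304.
With the floor, consumers buy 144 units at 406, so CS = ½ · (424 - 406) · 144 = 1296.
Change in consumer surplus = 1296 - 2304 = -1008.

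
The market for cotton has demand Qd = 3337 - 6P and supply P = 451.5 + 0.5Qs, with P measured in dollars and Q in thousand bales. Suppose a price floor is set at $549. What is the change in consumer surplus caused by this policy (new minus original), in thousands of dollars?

-1900

Rearranging supply gives Qs = 2P - 903. Equilibrium: 3337 - 6P = 2P - 903, so 4240 = 8P and P* = 530, Q* = 157.
Because the floor (549) lies above the market-clearing price, it is binding.
At P = 549: Qd = 3337 - 6·549 = 43 and Qs = 2·549 - 903 = 195.
Consumer surplus without the control is ½ · (3337/6 - 530) · 157 = 24649/12.
With the floor, consumers buy 43 units at 549, so CS = ½ · (3337/6 - 549) · 43 = 1849/12.
Change in consumer surplus = 1849/12 - 24649/12 = -1900.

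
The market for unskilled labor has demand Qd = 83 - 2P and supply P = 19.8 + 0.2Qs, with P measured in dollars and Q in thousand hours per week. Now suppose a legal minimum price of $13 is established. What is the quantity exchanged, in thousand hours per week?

31

Rearranging supply gives Qs = 5P - 99. Setting quantity demanded equal to quantity supplied, 83 - 2P = 5P - 99, gives P* = 26 and Q* = 31.
Since 13 is below P* = 26, the floor does not bind and the free-market outcome prevails.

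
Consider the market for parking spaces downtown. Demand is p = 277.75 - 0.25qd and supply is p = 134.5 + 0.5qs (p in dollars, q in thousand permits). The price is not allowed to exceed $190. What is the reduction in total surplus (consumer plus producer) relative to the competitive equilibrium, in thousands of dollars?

2400

Rearranging demand gives qd = 1111 - 4p; rearranging supply gives qs = 2p - 269. Without the control the market clears where 1111 - 4p = 2p - 269, i.e. p* = 230 and q* = 191.
Since 190 < 230, the ceiling is binding.
At p = 190: qd = 1111 - 4·190 = 351 and qs = 2·190 - 269 = 111.
Quantity traded falls to 111. At q = 111 the demand price is (1111 - 111)/4 = 250 and the supply price is (269 + 111)/2 = 190.
Deadweight loss = ½ · (250 - 190) · (191 - 111) = ½ · 60 · 80 = 2400.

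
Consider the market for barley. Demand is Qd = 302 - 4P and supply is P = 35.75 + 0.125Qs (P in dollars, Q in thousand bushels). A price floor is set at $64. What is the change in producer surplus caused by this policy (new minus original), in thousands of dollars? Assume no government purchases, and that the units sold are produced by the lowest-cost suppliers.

Rearranging supply gives Qs = 8P - 286. Setting quantity demanded equal to quantity supplied, 302 - 4P = 8P - 286, gives P* = 49 and Q* = 106.
Because the floor (64) lies above the market-clearing price, it is binding.
At P = 64: Qd = 302 - 4·64 = 46 and Qs = 8·64 - 286 = 226.
Producer surplus without the control is ½ · (49 - 35.75) · 106 = 702.25.
With the floor, 46 units are sold at 64. The supply price at Q = 46 is 41.5, so PS = ½ · [(64 - 35.75) + (64 - 41.5)] · 46 = 1167.25.
Change in producer surplus = 1167.25 - 702.25 = 465.

465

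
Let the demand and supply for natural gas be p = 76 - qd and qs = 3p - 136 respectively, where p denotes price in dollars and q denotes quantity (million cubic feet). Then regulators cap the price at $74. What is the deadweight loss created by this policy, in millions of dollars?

0

Rearranging demand gives qd = 76 - p. Equilibrium: 76 - p = 3p - 136, so 212 = 4p and p* = 53, q* = 23.
The ceiling of 74 is above the equilibrium price 53, so it is not binding; the market clears at p* = 53, q* = 23.
Since the control does not bind, no trades are prevented and deadweight loss is zero.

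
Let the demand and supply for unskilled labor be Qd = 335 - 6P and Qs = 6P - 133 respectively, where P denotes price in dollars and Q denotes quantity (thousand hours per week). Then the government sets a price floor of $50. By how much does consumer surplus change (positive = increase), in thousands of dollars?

Setting quantity demanded equal to quantity supplied, 335 - 6P = 6P - 133, gives P* = 39 and Q* = 101.
Because the floor (50) lies above the market-clearing price, it is binding.
At P = 50: Qd = 335 - 6·50 = 35 and Qs = 6·50 - 133 = 167.
Consumer surplus without the control is ½ · (335/6 - 39) · 101 = 10201/12.
With the floor, consumers buy 35 units at 50, so CS = ½ · (335/6 - 50) · 35 = 1225/12.
Change in consumer surplus = 1225/12 - 10201/12 = -748.

-748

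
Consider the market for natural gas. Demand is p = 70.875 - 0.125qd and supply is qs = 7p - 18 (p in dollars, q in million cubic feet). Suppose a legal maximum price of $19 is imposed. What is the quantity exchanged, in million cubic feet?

115

Rearranging demand gives qd = 567 - 8p. In a free market, 567 - 8p = 7p - 18 gives the equilibrium p* = 39, q* = 255.
The ceiling of 19 is below the equilibrium price 39, so it binds.
At p = 19: qd = 567 - 8·19 = 415 and qs = 7·19 - 18 = 115.
The quantity actually transacted is the short side, supply: 115.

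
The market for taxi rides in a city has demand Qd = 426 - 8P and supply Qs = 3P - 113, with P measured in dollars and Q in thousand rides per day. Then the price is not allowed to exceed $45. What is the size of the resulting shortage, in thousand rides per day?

In a free market, 426 - 8P = 3P - 113 gives the equilibrium P* = 49, Q* = 34.
Because the ceiling (45) lies below the market-clearing price, it is binding.
At P = 45: Qd = 426 - 8·45 = 66 and Qs = 3·45 - 113 = 22.
Shortage = Qd - Qs = 66 - 22 = 44.

44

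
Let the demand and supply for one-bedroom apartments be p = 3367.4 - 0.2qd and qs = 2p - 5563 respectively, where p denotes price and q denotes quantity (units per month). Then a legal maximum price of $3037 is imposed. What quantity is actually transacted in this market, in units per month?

Rearranging demand gives qd = 16837 - 5p. Equilibrium: 16837 - 5p = 2p - 5563, so 22400 = 7p and p* = 3200, q* = 837.
Because the ceiling (3037) lies below the market-clearing price, it is binding.
At p = 3037: qd = 16837 - 5·3037 = 1652 and qs = 2·3037 - 5563 = 511.
The quantity actually transacted is the short side, supply: 511.

511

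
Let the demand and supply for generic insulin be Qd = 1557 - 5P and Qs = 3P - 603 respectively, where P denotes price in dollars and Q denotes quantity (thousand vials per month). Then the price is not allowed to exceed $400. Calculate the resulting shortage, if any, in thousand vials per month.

Equilibrium: 1557 - 5P = 3P - 603, so 2160 = 8P and P* = 270, Q* = 207.
Since 400 is above P* = 270, the ceiling does not bind and the free-market outcome prevails.
Since the control does not bind, there is no shortage.

0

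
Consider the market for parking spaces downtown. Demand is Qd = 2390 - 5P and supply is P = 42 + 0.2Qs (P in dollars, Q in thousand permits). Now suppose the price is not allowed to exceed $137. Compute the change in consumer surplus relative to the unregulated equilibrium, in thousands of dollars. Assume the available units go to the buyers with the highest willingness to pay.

Rearranging supply gives Qs = 5P - 210. Setting quantity demanded equal to quantity supplied, 2390 - 5P = 5P - 210, gives P* = 260 and Q* = 1090.
The ceiling of 137 is below the equilibrium price 260, so it binds.
At P = 137: Qd = 2390 - 5·137 = 1705 and Qs = 5·137 - 210 = 475.
Consumer surplus without the control is ½ · (478 - 260) · 1090 = 118810.
With the ceiling, 475 units are sold at 137 (assume they go to the highest-value buyers). The demand price at Q = 475 is 383, so CS = ½ · [(478 - 137) + (383 - 137)] · 475 = 139412.5.
Change in consumer surplus = 139412.5 - 118810 = 20602.5.

20602.5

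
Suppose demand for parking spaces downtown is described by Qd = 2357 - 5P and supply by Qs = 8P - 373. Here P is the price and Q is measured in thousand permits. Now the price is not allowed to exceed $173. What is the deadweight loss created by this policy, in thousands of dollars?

Equilibrium: 2357 - 5P = 8P - 373, so 2730 = 13P and P* = 210, Q* = 1307.
Since 173 < 210, the ceiling is binding.
At P = 173: Qd = 2357 - 5·173 = 1492 and Qs = 8·173 - 373 = 1011.
Quantity traded falls to 1011. At Q = 1011 the demand price is (2357 - 1011)/5 = 269.2 and the supply price is (373 + 1011)/8 = 173.
Deadweight loss = ½ · (269.2 - 173) · (1307 - 1011) = ½ · 96.2 · 296 = 14237.6.

14237.6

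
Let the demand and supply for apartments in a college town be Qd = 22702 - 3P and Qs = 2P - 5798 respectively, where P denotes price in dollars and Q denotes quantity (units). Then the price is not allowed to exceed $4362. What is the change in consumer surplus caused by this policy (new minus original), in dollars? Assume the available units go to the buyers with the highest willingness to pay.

Setting quantity demanded equal to quantity supplied, 22702 - 3P = 2P - 5798, gives P* = 5700 and Q* = 5602.
Because the ceiling (4362) lies below the market-clearing price, it is binding.
At P = 4362: Qd = 22702 - 3·4362 = 9616 and Qs = 2·4362 - 5798 = 2926.
Consumer surplus without the control is ½ · (22702/3 - 5700) · 5602 = 15691202/3.
With the ceiling, 2926 units are sold at 4362 (assume they go to the highest-value buyers). The demand price at Q = 2926 is 6592, so CS = ½ · [(22702/3 - 4362) + (6592 - 4362)] · 2926 = 23855678/3.
Change in consumer surplus = 23855678/3 - 15691202/3 = 2721492.

2721492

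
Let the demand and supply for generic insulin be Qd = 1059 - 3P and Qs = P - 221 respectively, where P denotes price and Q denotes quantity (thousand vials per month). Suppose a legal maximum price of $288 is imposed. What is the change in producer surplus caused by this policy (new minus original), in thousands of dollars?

-2656

Without the control the market clears where 1059 - 3P = P - 221, i.e. P* = 320 and Q* = 99.
Since 288 < 320, the ceiling is binding.
At P = 288: Qd = 1059 - 3·288 = 195 and Qs = 288 - 221 = 67.
Producer surplus without the control is ½ · (320 - 221) · 99 = 4900.5.
With the ceiling, producers sell 67 units at 288, so PS = ½ · (288 - 221) · 67 = 2244.5.
Change in producer surplus = 2244.5 - 4900.5 = -2656.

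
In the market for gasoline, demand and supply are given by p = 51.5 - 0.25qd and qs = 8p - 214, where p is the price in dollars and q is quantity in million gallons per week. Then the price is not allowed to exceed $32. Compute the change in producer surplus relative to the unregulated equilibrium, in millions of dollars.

Rearranging demand gives qd = 206 - 4p. Setting quantity demanded equal to quantity supplied, 206 - 4p = 8p - 214, gives p* = 35 and q* = 66.
Since 32 < 35, the ceiling is binding.
At p = 32: qd = 206 - 4·32 = 78 and qs = 8·32 - 214 = 42.
Producer surplus without the control is ½ · (35 - 26.75) · 66 = 272.25.
With the ceiling, producers sell 42 units at 32, so PS = ½ · (32 - 26.75) · 42 = 110.25.
Change in producer surplus = 110.25 - 272.25 = -162.

-162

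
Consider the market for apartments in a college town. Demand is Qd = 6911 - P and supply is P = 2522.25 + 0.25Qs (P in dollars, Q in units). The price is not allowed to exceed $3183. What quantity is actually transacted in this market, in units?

2643

Rearranging supply gives Qs = 4P - 10089. Setting quantity demanded equal to quantity supplied, 6911 - P = 4P - 10089, gives P* = 3400 and Q* = 3511.
The ceiling of 3183 is below the equilibrium price 3400, so it binds.
At P = 3183: Qd = 6911 - 3183 = 3728 and Qs = 4·3183 - 10089 = 2643.
The quantity actually transacted is the short side, supply: 2643.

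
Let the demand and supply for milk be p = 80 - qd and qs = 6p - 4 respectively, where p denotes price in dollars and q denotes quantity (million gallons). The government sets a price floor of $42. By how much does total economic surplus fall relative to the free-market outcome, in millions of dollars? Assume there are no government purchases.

Rearranging demand gives qd = 80 - p. Equilibrium: 80 - p = 6p - 4, so 84 = 7p and p* = 12, q* = 68.
Since 42 > 12, the floor is binding.
At p = 42: qd = 80 - 42 = 38 and qs = 6·42 - 4 = 248.
Quantity traded falls to 38. At q = 38 the demand price is 80 - 38 = 42 and the supply price is (4 + 38)/6 = 7.
Deadweight loss = ½ · (42 - 7) · (68 - 38) = ½ · 35 · 30 = 525.

525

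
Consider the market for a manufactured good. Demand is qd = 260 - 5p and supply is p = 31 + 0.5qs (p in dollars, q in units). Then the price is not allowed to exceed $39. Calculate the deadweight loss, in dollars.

68.6

Rearranging supply gives qs = 2p - 62. In a free market, 260 - 5p = 2p - 62 gives the equilibrium p* = 46, q* = 30.
The ceiling of 39 is below the equilibrium price 46, so it binds.
At p = 39: qd = 260 - 5·39 = 65 and qs = 2·39 - 62 = 16.
Quantity traded falls to 16. At q = 16 the demand price is (260 - 16)/5 = 48.8 and the supply price is (62 + 16)/2 = 39.
Deadweight loss = ½ · (48.8 - 39) · (30 - 16) = ½ · 9.8 · 14 = 68.6.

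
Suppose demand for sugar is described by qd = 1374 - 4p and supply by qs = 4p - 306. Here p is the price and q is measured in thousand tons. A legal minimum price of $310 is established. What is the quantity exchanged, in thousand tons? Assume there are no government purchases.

134

In a free market, 1374 - 4p = 4p - 306 gives the equilibrium p* = 210, q* = 534.
Because the floor (310) lies above the market-clearing price, it is binding.
At p = 310: qd = 1374 - 4·310 = 134 and qs = 4·310 - 306 = 934.
The quantity actually transacted is the short side, demand: 134.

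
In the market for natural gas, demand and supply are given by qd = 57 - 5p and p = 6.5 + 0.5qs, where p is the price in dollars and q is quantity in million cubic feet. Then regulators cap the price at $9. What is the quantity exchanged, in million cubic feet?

5

Rearranging supply gives qs = 2p - 13. Equilibrium: 57 - 5p = 2p - 13, so 70 = 7p and p* = 10, q* = 7.
The ceiling of 9 is below the equilibrium price 10, so it binds.
At p = 9: qd = 57 - 5·9 = 12 and qs = 2·9 - 13 = 5.
The quantity actually transacted is the short side, supply: 5.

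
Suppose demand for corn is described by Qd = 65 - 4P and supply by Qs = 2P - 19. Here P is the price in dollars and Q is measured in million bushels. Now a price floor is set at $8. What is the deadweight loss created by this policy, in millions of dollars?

Equilibrium: 65 - 4P = 2P - 19, so 84 = 6P and P* = 14, Q* = 9.
Since 8 is below P* = 14, the floor does not bind and the free-market outcome prevails.
Since the control does not bind, no trades are prevented and deadweight loss is zero.

0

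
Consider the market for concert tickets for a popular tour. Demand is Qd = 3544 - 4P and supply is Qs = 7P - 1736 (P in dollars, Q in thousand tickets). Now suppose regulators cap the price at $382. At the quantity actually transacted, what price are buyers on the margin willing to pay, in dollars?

Without the control the market clears where 3544 - 4P = 7P - 1736, i.e. P* = 480 and Q* = 1624.
Since 382 < 480, the ceiling is binding.
At P = 382: Qd = 3544 - 4·382 = 2016 and Qs = 7·382 - 1736 = 938.
Only 938 units reach the market. On the demand curve, the marginal buyer's willingness to pay at Q = 938 is (3544 - 938)/4 = 651.5.

651.5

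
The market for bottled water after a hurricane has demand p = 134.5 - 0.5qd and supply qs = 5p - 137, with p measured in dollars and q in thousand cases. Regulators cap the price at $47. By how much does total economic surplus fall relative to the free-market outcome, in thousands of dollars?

1058.75

Rearranging demand gives qd = 269 - 2p. Setting quantity demanded equal to quantity supplied, 269 - 2p = 5p - 137, gives p* = 58 and q* = 153.
Because the ceiling (47) lies below the market-clearing price, it is binding.
At p = 47: qd = 269 - 2·47 = 175 and qs = 5·47 - 137 = 98.
Quantity traded falls to 98. At q = 98 the demand price is (269 - 98)/2 = 85.5 and the supply price is (137 + 98)/5 = 47.
Deadweight loss = ½ · (85.5 - 47) · (153 - 98) = ½ · 38.5 · 55 = 1058.75.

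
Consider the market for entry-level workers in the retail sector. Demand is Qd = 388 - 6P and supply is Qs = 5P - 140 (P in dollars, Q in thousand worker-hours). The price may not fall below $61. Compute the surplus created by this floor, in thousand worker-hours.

143

In a free market, 388 - 6P = 5P - 140 gives the equilibrium P* = 48, Q* = 100.
The floor of 61 is above the equilibrium price 48, so it binds.
At P = 61: Qd = 388 - 6·61 = 22 and Qs = 5·61 - 140 = 165.
Surplus = Qs - Qd = 165 - 22 = 143.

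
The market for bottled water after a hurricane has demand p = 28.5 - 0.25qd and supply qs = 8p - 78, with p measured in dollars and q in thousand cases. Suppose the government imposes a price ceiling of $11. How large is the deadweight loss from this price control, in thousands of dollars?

300

Rearranging demand gives qd = 114 - 4p. Without the control the market clears where 114 - 4p = 8p - 78, i.e. p* = 16 and q* = 50.
Since 11 < 16, the ceiling is binding.
At p = 11: qd = 114 - 4·11 = 70 and qs = 8·11 - 78 = 10.
Quantity traded falls to 10. At q = 10 the demand price is (114 - 10)/4 = 26 and the supply price is (78 + 10)/8 = 11.
Deadweight loss = ½ · (26 - 11) · (50 - 10) = ½ · 15 · 40 = 300.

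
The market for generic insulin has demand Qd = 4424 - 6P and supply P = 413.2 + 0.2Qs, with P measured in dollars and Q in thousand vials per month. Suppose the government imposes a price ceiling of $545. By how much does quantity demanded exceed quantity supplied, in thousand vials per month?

495

Rearranging supply gives Qs = 5P - 2066. Setting quantity demanded equal to quantity supplied, 4424 - 6P = 5P - 2066, gives P* = 590 and Q* = 884.
Because the ceiling (545) lies below the market-clearing price, it is binding.
At P = 545: Qd = 4424 - 6·545 = 1154 and Qs = 5·545 - 2066 = 659.
Shortage = Qd - Qs = 1154 - 659 = 495.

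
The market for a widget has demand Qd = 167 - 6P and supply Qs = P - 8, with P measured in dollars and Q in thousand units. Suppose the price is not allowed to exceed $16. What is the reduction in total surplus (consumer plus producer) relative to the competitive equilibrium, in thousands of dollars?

47.25

Equilibrium: 167 - 6P = P - 8, so 175 = 7P and P* = 25, Q* = 17.
Since 16 < 25, the ceiling is binding.
At P = 16: Qd = 167 - 6·16 = 71 and Qs = 16 - 8 = 8.
Quantity traded falls to 8. At Q = 8 the demand price is (167 - 8)/6 = 26.5 and the supply price is 8 + 8 = 16.
Deadweight loss = ½ · (26.5 - 16) · (17 - 8) = ½ · 10.5 · 9 = 47.25.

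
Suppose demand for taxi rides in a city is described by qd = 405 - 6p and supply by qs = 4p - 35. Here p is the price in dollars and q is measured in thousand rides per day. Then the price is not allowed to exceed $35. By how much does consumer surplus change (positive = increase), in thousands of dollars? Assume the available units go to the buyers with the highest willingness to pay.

In a free market, 405 - 6p = 4p - 35 gives the equilibrium p* = 44, q* = 141.
The ceiling of 35 is below the equilibrium price 44, so it binds.
At p = 35: qd = 405 - 6·35 = 195 and qs = 4·35 - 35 = 105.
Consumer surplus without the control is ½ · (67.5 - 44) · 141 = 1656.75.
With the ceiling, 105 units are sold at 35 (assume they go to the highest-value buyers). The demand price at q = 105 is 50, so CS = ½ · [(67.5 - 35) + (50 - 35)] · 105 = 2493.75.
Change in consumer surplus = 2493.75 - 1656.75 = 837.

837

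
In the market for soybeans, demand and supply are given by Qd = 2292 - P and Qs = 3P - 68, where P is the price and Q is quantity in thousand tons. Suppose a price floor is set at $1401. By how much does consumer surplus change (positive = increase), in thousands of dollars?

-1051461.5

Equilibrium: 2292 - P = 3P - 68, so 2360 = 4P and P* = 590, Q* = 1702.
Because the floor (1401) lies above the market-clearing price, it is binding.
At P = 1401: Qd = 2292 - 1401 = 891 and Qs = 3·1401 - 68 = 4135.
Consumer surplus without the control is ½ · (2292 - 590) · 1702 = 1448402.
With the floor, consumers buy 891 units at 1401, so CS = ½ · (2292 - 1401) · 891 = 396940.5.
Change in consumer surplus = 396940.5 - 1448402 = -1051461.5.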